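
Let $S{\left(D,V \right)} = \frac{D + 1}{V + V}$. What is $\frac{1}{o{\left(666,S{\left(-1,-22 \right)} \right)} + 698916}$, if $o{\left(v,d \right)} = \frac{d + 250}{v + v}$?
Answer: $\frac{666}{465478181} \approx 1.4308 \cdot 10^{-6}$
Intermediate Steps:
$S{\left(D,V \right)} = \frac{1 + D}{2 V}$
$o{\left(v,d \right)} = \frac{250 + d}{2 v}$
$\frac{1}{o{\left(666,S{\left(-1,-22 \right)} \right)} + 698916} = \frac{1}{\frac{250 + \frac{1 - 1}{2 \left(-22\right)}}{2 \cdot 666} + 698916} = \frac{1}{\frac{1}{2} \cdot \frac{1}{666} \left(250 + \frac{1}{2} \left(- \frac{1}{22}\right) 0\right) + 698916} = \frac{1}{\frac{1}{2} \cdot \frac{1}{666} \left(250 + 0\right) + 698916} = \frac{1}{\frac{1}{2} \cdot \frac{1}{666} \cdot 250 + 698916} = \frac{1}{\frac{125}{666} + 698916} = \frac{1}{\frac{465478181}{666}} = \frac{666}{465478181}$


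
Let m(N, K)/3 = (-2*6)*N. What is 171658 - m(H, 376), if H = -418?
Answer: 156610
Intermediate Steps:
m(N, K) = -36*N (m(N, K) = 3*((-2*6)*N) = 3*(-12*N) = -36*N)
171658 - m(H, 376) = 171658 - (-36)*(-418) = 171658 - 1*15048 = 171658 - 15048 = 156610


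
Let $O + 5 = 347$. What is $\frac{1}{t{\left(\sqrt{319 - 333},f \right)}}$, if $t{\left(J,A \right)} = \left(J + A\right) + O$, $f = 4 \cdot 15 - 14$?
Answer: $\frac{194}{75279} - \frac{i \sqrt{14}}{150558} \approx 0.0025771 - 2.4852 \cdot 10^{-5} i$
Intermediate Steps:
$O = 342$ ($O = -5 + 347 = 342$)
$f = 46$ ($f = 60 - 14 = 46$)
$t{\left(J,A \right)} = 342 + A + J$ ($t{\left(J,A \right)} = \left(J + A\right) + 342 = \left(A + J\right) + 342 = 342 + A + J$)
$\frac{1}{t{\left(\sqrt{319 - 333},f \right)}} = \frac{1}{342 + 46 + \sqrt{319 - 333}} = \frac{1}{342 + 46 + \sqrt{-14}} = \frac{1}{342 + 46 + i \sqrt{14}} = \frac{1}{388 + i \sqrt{14}}$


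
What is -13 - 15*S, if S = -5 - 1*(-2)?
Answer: 32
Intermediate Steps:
S = -3 (S = -5 + 2 = -3)
-13 - 15*S = -13 - 15*(-3) = -13 + 45 = 32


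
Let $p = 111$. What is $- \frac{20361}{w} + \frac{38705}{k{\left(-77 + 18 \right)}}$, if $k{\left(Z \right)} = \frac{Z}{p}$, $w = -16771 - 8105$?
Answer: $- \frac{35624146027}{489228} \approx -72817.0$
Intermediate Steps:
$w = -24876$ ($w = -16771 - 8105 = -24876$)
$k{\left(Z \right)} = \frac{Z}{111}$
$- \frac{20361}{w} + \frac{38705}{k{\left(-77 + 18 \right)}} = - \frac{20361}{-24876} + \frac{38705}{\frac{1}{111} \left(-77 + 18\right)} = \left(-20361\right) \left(- \frac{1}{24876}\right) + \frac{38705}{\frac{1}{111} \left(-59\right)} = \frac{6787}{8292} + \frac{38705}{- \frac{59}{111}} = \frac{6787}{8292} + 38705 \left(- \frac{111}{59}\right) = \frac{6787}{8292} - \frac{4296255}{59} = - \frac{35624146027}{489228}$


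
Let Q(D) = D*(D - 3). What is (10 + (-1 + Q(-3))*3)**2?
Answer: 3721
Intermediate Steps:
Q(D) = D*(-3 + D)
(10 + (-1 + Q(-3))*3)**2 = (10 + (-1 - 3*(-3 - 3))*3)**2 = (10 + (-1 - 3*(-6))*3)**2 = (10 + (-1 + 18)*3)**2 = (10 + 17*3)**2 = (10 + 51)**2 = 61**2 = 3721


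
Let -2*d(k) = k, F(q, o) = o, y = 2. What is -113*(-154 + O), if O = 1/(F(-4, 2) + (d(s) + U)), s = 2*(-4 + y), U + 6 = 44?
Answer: 730771/42 ≈ 17399.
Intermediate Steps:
U = 38 (U = -6 + 44 = 38)
s = -4 (s = 2*(-4 + 2) = 2*(-2) = -4)
d(k) = -k/2
O = 1/42 (O = 1/(2 + (-1/2*(-4) + 38)) = 1/(2 + (2 + 38)) = 1/(2 + 40) = 1/42 ≈ 0.023810)
-113*(-154 + O) = -113*(-154 + 1/42) = -113*(-6467/42) = 730771/42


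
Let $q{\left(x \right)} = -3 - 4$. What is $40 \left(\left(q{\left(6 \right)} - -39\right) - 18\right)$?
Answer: $560$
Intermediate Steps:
$q{\left(x \right)} = -7$
$40 \left(\left(q{\left(6 \right)} - -39\right) - 18\right) = 40 \left(\left(-7 - -39\right) - 18\right) = 40 \left(\left(-7 + 39\right) - 18\right) = 40 \left(32 - 18\right) = 40 \cdot 14 = 560$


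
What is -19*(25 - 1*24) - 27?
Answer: -46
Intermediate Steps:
-19*(25 - 1*24) - 27 = -19*(25 - 24) - 27 = -19*1 - 27 = -19 - 27 = -46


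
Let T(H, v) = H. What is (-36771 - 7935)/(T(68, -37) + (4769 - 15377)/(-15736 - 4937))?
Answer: -154034523/236062 ≈ -652.52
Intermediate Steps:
(-36771 - 7935)/(T(68, -37) + (4769 - 15377)/(-15736 - 4937)) = (-36771 - 7935)/(68 + (4769 - 15377)/(-15736 - 4937)) = -44706/(68 - 10608/(-20673)) = -44706/(68 - 10608*(-1/20673)) = -44706/(68 + 3536/6891) = -44706/472124/6891 = -44706*6891/472124 = -154034523/236062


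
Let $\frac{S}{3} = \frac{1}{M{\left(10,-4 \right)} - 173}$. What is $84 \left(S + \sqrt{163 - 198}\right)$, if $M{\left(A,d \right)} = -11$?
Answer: $- \frac{63}{46} + 84 i \sqrt{35} \approx -1.3696 + 496.95 i$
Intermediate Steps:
$S = - \frac{3}{184}$ ($S = \frac{3}{-11 - 173} = \frac{3}{-184} = 3 \left(- \frac{1}{184}\right) = - \frac{3}{184} \approx -0.016304$)
$84 \left(S + \sqrt{163 - 198}\right) = 84 \left(- \frac{3}{184} + \sqrt{163 - 198}\right) = 84 \left(- \frac{3}{184} + \sqrt{-35}\right) = 84 \left(- \frac{3}{184} + i \sqrt{35}\right) = - \frac{63}{46} + 84 i \sqrt{35}$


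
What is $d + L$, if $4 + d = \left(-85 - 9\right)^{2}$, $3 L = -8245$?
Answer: $\frac{18251}{3} \approx 6083.7$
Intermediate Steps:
$L = - \frac{8245}{3}$ ($L = \frac{1}{3} \left(-8245\right) = - \frac{8245}{3} \approx -2748.3$)
$d = 8832$ ($d = -4 + \left(-85 - 9\right)^{2} = -4 + \left(-94\right)^{2} = -4 + 8836 = 8832$)
$d + L = 8832 - \frac{8245}{3} = \frac{18251}{3}$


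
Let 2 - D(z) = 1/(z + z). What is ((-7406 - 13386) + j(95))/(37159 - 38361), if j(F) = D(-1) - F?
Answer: 41769/2404 ≈ 17.375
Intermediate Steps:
D(z) = 2 - 1/(2*z) (D(z) = 2 - 1/(z + z) = 2 - 1/(2*z))
j(F) = 5/2 - F (j(F) = (2 - ½/(-1)) - F = (2 - ½*(-1)) - F = (2 + ½) - F = 5/2 - F)
((-7406 - 13386) + j(95))/(37159 - 38361) = ((-7406 - 13386) + (5/2 - 1*95))/(37159 - 38361) = (-20792 + (5/2 - 95))/(-1202) = (-20792 - 185/2)*(-1/1202) = -41769/2*(-1/1202) = 41769/2404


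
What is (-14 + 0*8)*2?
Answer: -28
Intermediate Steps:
(-14 + 0*8)*2 = (-14 + 0)*2 = -14*2 = -28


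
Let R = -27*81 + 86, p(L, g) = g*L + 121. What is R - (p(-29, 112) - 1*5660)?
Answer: 6686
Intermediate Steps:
p(L, g) = 121 + L*g (p(L, g) = L*g + 121 = 121 + L*g)
R = -2101 (R = -2187 + 86 = -2101)
R - (p(-29, 112) - 1*5660) = -2101 - ((121 - 29*112) - 1*5660) = -2101 - ((121 - 3248) - 5660) = -2101 - (-3127 - 5660) = -2101 - 1*(-8787) = -2101 + 8787 = 6686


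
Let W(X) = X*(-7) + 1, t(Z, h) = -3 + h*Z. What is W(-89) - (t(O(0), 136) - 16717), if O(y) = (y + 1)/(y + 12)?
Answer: 51998/3 ≈ 17333.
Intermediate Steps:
O(y) = (1 + y)/(12 + y)
t(Z, h) = -3 + Z*h
W(X) = 1 - 7*X (W(X) = -7*X + 1 = 1 - 7*X)
W(-89) - (t(O(0), 136) - 16717) = (1 - 7*(-89)) - ((-3 + ((1 + 0)/(12 + 0))*136) - 16717) = (1 + 623) - ((-3 + (1/12)*136) - 16717) = 624 - ((-3 + ((1/12)*1)*136) - 16717) = 624 - ((-3 + (1/12)*136) - 16717) = 624 - ((-3 + 34/3) - 16717) = 624 - (25/3 - 16717) = 624 - 1*(-50126/3) = 624 + 50126/3 = 51998/3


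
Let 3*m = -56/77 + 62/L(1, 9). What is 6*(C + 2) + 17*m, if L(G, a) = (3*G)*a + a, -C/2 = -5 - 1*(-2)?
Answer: 31861/594 ≈ 53.638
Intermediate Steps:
C = 6 (C = -2*(-5 - 1*(-2)) = -2*(-5 + 2) = -2*(-3) = 6)
L(G, a) = a + 3*G*a (L(G, a) = 3*G*a + a = a + 3*G*a)
m = 197/594 (m = (-56/77 + 62/((9*(1 + 3*1))))/3 = (-56*1/77 + 62/((9*(1 + 3))))/3 = (-8/11 + 62/((9*4)))/3 = (-8/11 + 62/36)/3 = (-8/11 + 62*(1/36))/3 = (-8/11 + 31/18)/3 = (1/3)*(197/198) = 197/594 ≈ 0.33165)
6*(C + 2) + 17*m = 6*(6 + 2) + 17*(197/594) = 6*8 + 3349/594 = 48 + 3349/594 = 31861/594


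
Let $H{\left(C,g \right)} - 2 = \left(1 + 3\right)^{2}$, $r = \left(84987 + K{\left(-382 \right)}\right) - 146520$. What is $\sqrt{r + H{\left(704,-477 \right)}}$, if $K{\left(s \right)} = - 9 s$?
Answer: $9 i \sqrt{717} \approx 240.99 i$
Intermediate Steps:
$r = -58095$ ($r = \left(84987 - -3438\right) - 146520 = \left(84987 + 3438\right) - 146520 = 88425 - 146520 = -58095$)
$H{\left(C,g \right)} = 18$ ($H{\left(C,g \right)} = 2 + \left(1 + 3\right)^{2} = 2 + 4^{2} = 2 + 16 = 18$)
$\sqrt{r + H{\left(704,-477 \right)}} = \sqrt{-58095 + 18} = \sqrt{-58077} = 9 i \sqrt{717}$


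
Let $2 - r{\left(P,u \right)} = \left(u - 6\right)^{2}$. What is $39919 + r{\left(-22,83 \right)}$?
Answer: $33992$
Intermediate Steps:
$r{\left(P,u \right)} = 2 - \left(-6 + u\right)^{2}$ ($r{\left(P,u \right)} = 2 - \left(u - 6\right)^{2} = 2 - \left(-6 + u\right)^{2}$)
$39919 + r{\left(-22,83 \right)} = 39919 + \left(2 - \left(-6 + 83\right)^{2}\right) = 39919 + \left(2 - 77^{2}\right) = 39919 + \left(2 - 5929\right) = 39919 - 5927 = 33992$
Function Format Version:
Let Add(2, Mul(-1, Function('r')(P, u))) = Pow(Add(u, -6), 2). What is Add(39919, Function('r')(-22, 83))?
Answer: 33992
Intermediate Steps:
Function('r')(P, u) = Add(2, Mul(-1, Pow(Add(-6, u), 2))) (Function('r')(P, u) = Add(2, Mul(-1, Pow(Add(u, -6), 2))) = Add(2, Mul(-1, Pow(Add(-6, u), 2))))
Add(39919, Function('r')(-22, 83)) = Add(39919, Add(2, Mul(-1, Pow(Add(-6, 83), 2)))) = Add(39919, Add(2, Mul(-1, Pow(77, 2)))) = Add(39919, Add(2, Mul(-1, 5929))) = Add(39919, Add(2, -5929)) = Add(39919, -5927) = 33992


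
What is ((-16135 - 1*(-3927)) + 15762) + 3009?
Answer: 6563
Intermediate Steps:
((-16135 - 1*(-3927)) + 15762) + 3009 = ((-16135 + 3927) + 15762) + 3009 = (-12208 + 15762) + 3009 = 3554 + 3009 = 6563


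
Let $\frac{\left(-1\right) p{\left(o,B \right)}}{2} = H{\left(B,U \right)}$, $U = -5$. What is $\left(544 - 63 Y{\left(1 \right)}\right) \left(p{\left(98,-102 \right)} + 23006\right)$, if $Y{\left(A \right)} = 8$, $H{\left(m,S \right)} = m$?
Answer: $928400$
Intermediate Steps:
$p{\left(o,B \right)} = - 2 B$
$\left(544 - 63 Y{\left(1 \right)}\right) \left(p{\left(98,-102 \right)} + 23006\right) = \left(544 - 504\right) \left(\left(-2\right) \left(-102\right) + 23006\right) = \left(544 - 504\right) \left(204 + 23006\right) = 40 \cdot 23210 = 928400$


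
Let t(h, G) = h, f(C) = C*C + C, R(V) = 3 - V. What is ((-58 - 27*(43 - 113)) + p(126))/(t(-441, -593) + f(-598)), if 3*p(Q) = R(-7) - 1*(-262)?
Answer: 5768/1069695 ≈ 0.0053922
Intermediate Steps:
f(C) = C + C² (f(C) = C² + C = C + C²)
p(Q) = 272/3 (p(Q) = ((3 - 1*(-7)) - 1*(-262))/3 = ((3 + 7) + 262)/3 = (10 + 262)/3 = (⅓)*272 = 272/3)
((-58 - 27*(43 - 113)) + p(126))/(t(-441, -593) + f(-598)) = ((-58 - 27*(43 - 113)) + 272/3)/(-441 - 598*(1 - 598)) = ((-58 - 27*(-70)) + 272/3)/(-441 - 598*(-597)) = ((-58 + 1890) + 272/3)/(-441 + 357006) = (1832 + 272/3)/356565 = (5768/3)*(1/356565) = 5768/1069695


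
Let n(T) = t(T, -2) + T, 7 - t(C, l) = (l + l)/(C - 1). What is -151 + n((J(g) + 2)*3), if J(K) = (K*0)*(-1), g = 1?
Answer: -686/5 ≈ -137.20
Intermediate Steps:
t(C, l) = 7 - 2*l/(-1 + C) (t(C, l) = 7 - (l + l)/(C - 1) = 7 - 2*l/(-1 + C))
J(K) = 0 (J(K) = 0*(-1) = 0)
n(T) = T + (-3 + 7*T)/(-1 + T) (n(T) = (-7 - 2*(-2) + 7*T)/(-1 + T) + T = (-7 + 4 + 7*T)/(-1 + T) + T = (-3 + 7*T)/(-1 + T) + T = T + (-3 + 7*T)/(-1 + T))
-151 + n((J(g) + 2)*3) = -151 + (-3 + ((0 + 2)*3)**2 + 6*((0 + 2)*3))/(-1 + (0 + 2)*3) = -151 + (-3 + (2*3)**2 + 6*(2*3))/(-1 + 2*3) = -151 + (-3 + 6**2 + 6*6)/(-1 + 6) = -151 + (-3 + 36 + 36)/5 = -151 + (1/5)*69 = -151 + 69/5 = -686/5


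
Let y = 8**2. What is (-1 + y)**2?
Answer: 3969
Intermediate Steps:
y = 64
(-1 + y)**2 = (-1 + 64)**2 = 63**2 = 3969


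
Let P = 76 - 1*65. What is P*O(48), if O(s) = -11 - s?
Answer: -649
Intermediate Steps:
P = 11 (P = 76 - 65 = 11)
P*O(48) = 11*(-11 - 1*48) = 11*(-11 - 48) = 11*(-59) = -649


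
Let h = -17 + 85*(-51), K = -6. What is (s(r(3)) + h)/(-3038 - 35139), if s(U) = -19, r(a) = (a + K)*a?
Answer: 4371/38177 ≈ 0.11449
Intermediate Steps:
h = -4352 (h = -17 - 4335 = -4352)
r(a) = a*(-6 + a) (r(a) = (a - 6)*a = (-6 + a)*a = a*(-6 + a))
(s(r(3)) + h)/(-3038 - 35139) = (-19 - 4352)/(-3038 - 35139) = -4371/(-38177) = -4371*(-1/38177) = 4371/38177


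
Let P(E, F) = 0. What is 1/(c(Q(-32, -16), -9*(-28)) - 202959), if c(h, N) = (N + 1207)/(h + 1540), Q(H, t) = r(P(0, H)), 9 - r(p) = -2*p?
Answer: -1549/314382032 ≈ -4.9271e-6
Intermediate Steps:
r(p) = 9 + 2*p (r(p) = 9 - (-2)*p = 9 + 2*p)
Q(H, t) = 9 (Q(H, t) = 9 + 2*0 = 9 + 0 = 9)
c(h, N) = (1207 + N)/(1540 + h)
1/(c(Q(-32, -16), -9*(-28)) - 202959) = 1/((1207 - 9*(-28))/(1540 + 9) - 202959) = 1/((1207 + 252)/1549 - 202959) = 1/((1/1549)*1459 - 202959) = 1/(1459/1549 - 202959) = 1/(-314382032/1549) = -1549/314382032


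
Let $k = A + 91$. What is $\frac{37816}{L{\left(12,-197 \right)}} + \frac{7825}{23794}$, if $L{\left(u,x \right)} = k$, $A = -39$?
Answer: $\frac{225050201}{309322} \approx 727.56$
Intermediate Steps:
$k = 52$ ($k = -39 + 91 = 52$)
$L{\left(u,x \right)} = 52$
$\frac{37816}{L{\left(12,-197 \right)}} + \frac{7825}{23794} = \frac{37816}{52} + \frac{7825}{23794} = 37816 \cdot \frac{1}{52} + 7825 \cdot \frac{1}{23794} = \frac{9454}{13} + \frac{7825}{23794} = \frac{225050201}{309322}$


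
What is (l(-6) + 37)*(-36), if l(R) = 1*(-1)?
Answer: -1296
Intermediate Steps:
l(R) = -1
(l(-6) + 37)*(-36) = (-1 + 37)*(-36) = 36*(-36) = -1296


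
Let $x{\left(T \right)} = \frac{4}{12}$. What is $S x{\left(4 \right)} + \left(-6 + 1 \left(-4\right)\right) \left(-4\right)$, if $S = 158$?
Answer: $\frac{278}{3} \approx 92.667$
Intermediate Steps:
$x{\left(T \right)} = \frac{1}{3}$ ($x{\left(T \right)} = 4 \cdot \frac{1}{12} = \frac{1}{3}$)
$S x{\left(4 \right)} + \left(-6 + 1 \left(-4\right)\right) \left(-4\right) = 158 \cdot \frac{1}{3} + \left(-6 + 1 \left(-4\right)\right) \left(-4\right) = \frac{158}{3} + \left(-6 - 4\right) \left(-4\right) = \frac{158}{3} - -40 = \frac{158}{3} + 40 = \frac{278}{3}$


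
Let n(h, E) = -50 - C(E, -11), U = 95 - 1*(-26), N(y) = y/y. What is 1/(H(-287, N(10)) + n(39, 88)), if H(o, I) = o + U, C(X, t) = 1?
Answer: -1/217 ≈ -0.0046083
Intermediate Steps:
N(y) = 1
U = 121 (U = 95 + 26 = 121)
H(o, I) = 121 + o (H(o, I) = o + 121 = 121 + o)
n(h, E) = -51 (n(h, E) = -50 - 1*1 = -50 - 1 = -51)
1/(H(-287, N(10)) + n(39, 88)) = 1/((121 - 287) - 51) = 1/(-166 - 51) = 1/(-217) = -1/217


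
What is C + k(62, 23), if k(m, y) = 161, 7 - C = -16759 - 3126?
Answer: 20053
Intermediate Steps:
C = 19892 (C = 7 - (-16759 - 3126) = 7 - 1*(-19885) = 7 + 19885 = 19892)
C + k(62, 23) = 19892 + 161 = 20053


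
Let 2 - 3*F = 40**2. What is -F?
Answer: 1598/3 ≈ 532.67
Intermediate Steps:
F = -1598/3 (F = 2/3 - 1/3*40**2 = 2/3 - 1/3*1600 = 2/3 - 1600/3 = -1598/3 ≈ -532.67)
-F = -1*(-1598/3) = 1598/3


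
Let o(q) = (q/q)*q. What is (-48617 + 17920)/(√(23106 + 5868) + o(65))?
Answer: 1995305/24749 - 30697*√28974/24749 ≈ -130.50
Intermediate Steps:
o(q) = q (o(q) = 1*q = q)
(-48617 + 17920)/(√(23106 + 5868) + o(65)) = (-48617 + 17920)/(√(23106 + 5868) + 65) = -30697/(√28974 + 65) = -30697/(65 + √28974)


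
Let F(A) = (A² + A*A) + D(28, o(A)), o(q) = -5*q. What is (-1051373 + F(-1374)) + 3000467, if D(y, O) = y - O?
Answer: 5718004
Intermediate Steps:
F(A) = 28 + 2*A² + 5*A (F(A) = (A² + A*A) + (28 - (-5)*A) = (A² + A²) + (28 + 5*A) = 2*A² + (28 + 5*A) = 28 + 2*A² + 5*A)
(-1051373 + F(-1374)) + 3000467 = (-1051373 + (28 + 2*(-1374)² + 5*(-1374))) + 3000467 = (-1051373 + (28 + 2*1887876 - 6870)) + 3000467 = (-1051373 + (28 + 3775752 - 6870)) + 3000467 = (-1051373 + 3768910) + 3000467 = 2717537 + 3000467 = 5718004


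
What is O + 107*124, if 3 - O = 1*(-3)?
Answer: 13274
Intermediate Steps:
O = 6 (O = 3 - (-3) = 3 - 1*(-3) = 3 + 3 = 6)
O + 107*124 = 6 + 107*124 = 6 + 13268 = 13274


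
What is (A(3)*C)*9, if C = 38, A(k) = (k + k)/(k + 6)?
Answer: 228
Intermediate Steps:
A(k) = 2*k/(6 + k) (A(k) = (2*k)/(6 + k) = 2*k/(6 + k))
(A(3)*C)*9 = ((2*3/(6 + 3))*38)*9 = ((2*3/9)*38)*9 = ((2*3*(⅑))*38)*9 = ((⅔)*38)*9 = (76/3)*9 = 228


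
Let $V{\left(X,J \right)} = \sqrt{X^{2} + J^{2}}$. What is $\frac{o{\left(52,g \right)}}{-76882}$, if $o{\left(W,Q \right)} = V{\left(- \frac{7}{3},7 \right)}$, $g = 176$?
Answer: $- \frac{7 \sqrt{10}}{230646} \approx -9.5974 \cdot 10^{-5}$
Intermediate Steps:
$V{\left(X,J \right)} = \sqrt{J^{2} + X^{2}}$
$o{\left(W,Q \right)} = \frac{7 \sqrt{10}}{3}$ ($o{\left(W,Q \right)} = \sqrt{7^{2} + \left(- \frac{7}{3}\right)^{2}} = \sqrt{49 + \left(\left(-7\right) \frac{1}{3}\right)^{2}} = \sqrt{49 + \left(- \frac{7}{3}\right)^{2}} = \sqrt{49 + \frac{49}{9}} = \sqrt{\frac{490}{9}} = \frac{7 \sqrt{10}}{3}$)
$\frac{o{\left(52,g \right)}}{-76882} = \frac{\frac{7}{3} \sqrt{10}}{-76882} = \frac{7 \sqrt{10}}{3} \left(- \frac{1}{76882}\right) = - \frac{7 \sqrt{10}}{230646}$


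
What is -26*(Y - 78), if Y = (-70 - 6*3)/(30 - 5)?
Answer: 52988/25 ≈ 2119.5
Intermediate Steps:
Y = -88/25 (Y = (-70 - 18)/25 = -88*1/25 = -88/25 ≈ -3.5200)
-26*(Y - 78) = -26*(-88/25 - 78) = -26*(-2038/25) = 52988/25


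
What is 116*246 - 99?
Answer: 28437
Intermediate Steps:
116*246 - 99 = 28536 - 99 = 28437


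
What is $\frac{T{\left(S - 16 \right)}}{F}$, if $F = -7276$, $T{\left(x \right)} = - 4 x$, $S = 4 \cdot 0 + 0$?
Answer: $- \frac{16}{1819} \approx -0.008796$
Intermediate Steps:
$S = 0$ ($S = 0 + 0 = 0$)
$\frac{T{\left(S - 16 \right)}}{F} = \frac{\left(-4\right) \left(0 - 16\right)}{-7276} = - 4 \left(0 - 16\right) \left(- \frac{1}{7276}\right) = \left(-4\right) \left(-16\right) \left(- \frac{1}{7276}\right) = 64 \left(- \frac{1}{7276}\right) = - \frac{16}{1819}$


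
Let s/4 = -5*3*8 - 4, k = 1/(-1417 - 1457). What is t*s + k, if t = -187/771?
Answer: 88856159/738618 ≈ 120.30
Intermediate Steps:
k = -1/2874 (k = 1/(-2874) = -1/2874 ≈ -0.00034795)
s = -496 (s = 4*(-5*3*8 - 4) = 4*(-15*8 - 4) = 4*(-120 - 4) = 4*(-124) = -496)
t = -187/771 (t = -187*1/771 = -187/771 ≈ -0.24254)
t*s + k = -187/771*(-496) - 1/2874 = 92752/771 - 1/2874 = 88856159/738618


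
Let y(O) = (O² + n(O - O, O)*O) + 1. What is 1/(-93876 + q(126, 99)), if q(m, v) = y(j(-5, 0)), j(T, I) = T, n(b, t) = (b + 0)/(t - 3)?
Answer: -1/93850 ≈ -1.0655e-5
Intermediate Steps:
n(b, t) = b/(-3 + t)
y(O) = 1 + O² (y(O) = (O² + ((O - O)/(-3 + O))*O) + 1 = (O² + (0/(-3 + O))*O) + 1 = (O² + 0*O) + 1 = (O² + 0) + 1 = O² + 1 = 1 + O²)
q(m, v) = 26 (q(m, v) = 1 + (-5)² = 1 + 25 = 26)
1/(-93876 + q(126, 99)) = 1/(-93876 + 26) = 1/(-93850) = -1/93850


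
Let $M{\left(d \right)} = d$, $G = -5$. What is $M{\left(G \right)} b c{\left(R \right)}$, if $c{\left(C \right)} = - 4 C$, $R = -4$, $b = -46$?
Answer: $3680$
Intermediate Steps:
$M{\left(G \right)} b c{\left(R \right)} = \left(-5\right) \left(-46\right) \left(\left(-4\right) \left(-4\right)\right) = 230 \cdot 16 = 3680$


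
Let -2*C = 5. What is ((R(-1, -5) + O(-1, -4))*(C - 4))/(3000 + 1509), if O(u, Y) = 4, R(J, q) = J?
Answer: -13/3006 ≈ -0.0043247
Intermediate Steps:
C = -5/2 (C = -½*5 = -5/2 ≈ -2.5000)
((R(-1, -5) + O(-1, -4))*(C - 4))/(3000 + 1509) = ((-1 + 4)*(-5/2 - 4))/(3000 + 1509) = (3*(-13/2))/4509 = -39/2*1/4509 = -13/3006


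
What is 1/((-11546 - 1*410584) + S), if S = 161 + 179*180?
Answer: -1/389749 ≈ -2.5658e-6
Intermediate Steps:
S = 32381 (S = 161 + 32220 = 32381)
1/((-11546 - 1*410584) + S) = 1/((-11546 - 1*410584) + 32381) = 1/((-11546 - 410584) + 32381) = 1/(-422130 + 32381) = 1/(-389749) = -1/389749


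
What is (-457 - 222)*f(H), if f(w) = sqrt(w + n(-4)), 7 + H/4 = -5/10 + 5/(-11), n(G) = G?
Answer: -679*I*sqrt(4334)/11 ≈ -4063.7*I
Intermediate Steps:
H = -350/11 (H = -28 + 4*(-5/10 + 5/(-11)) = -28 + 4*(-5*1/10 + 5*(-1/11)) = -28 + 4*(-1/2 - 5/11) = -28 + 4*(-21/22) = -28 - 42/11 = -350/11 ≈ -31.818)
f(w) = sqrt(-4 + w) (f(w) = sqrt(w - 4) = sqrt(-4 + w))
(-457 - 222)*f(H) = (-457 - 222)*sqrt(-4 - 350/11) = -679*I*sqrt(4334)/11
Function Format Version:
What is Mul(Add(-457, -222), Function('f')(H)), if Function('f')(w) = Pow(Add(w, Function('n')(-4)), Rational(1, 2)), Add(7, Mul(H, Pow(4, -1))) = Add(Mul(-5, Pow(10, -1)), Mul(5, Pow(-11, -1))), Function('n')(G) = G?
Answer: Mul(Rational(-679, 11), I, Pow(4334, Rational(1, 2))) ≈ Mul(-4063.7, I)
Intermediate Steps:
H = Rational(-350, 11) (H = Add(-28, Mul(4, Add(Mul(-5, Pow(10, -1)), Mul(5, Pow(-11, -1))))) = Add(-28, Mul(4, Add(Mul(-5, Rational(1, 10)), Mul(5, Rational(-1, 11))))) = Add(-28, Mul(4, Add(Rational(-1, 2), Rational(-5, 11)))) = Add(-28, Mul(4, Rational(-21, 22))) = Add(-28, Rational(-42, 11)) = Rational(-350, 11) ≈ -31.818)
Function('f')(w) = Pow(Add(-4, w), Rational(1, 2)) (Function('f')(w) = Pow(Add(w, -4), Rational(1, 2)) = Pow(Add(-4, w), Rational(1, 2)))
Mul(Add(-457, -222), Function('f')(H)) = Mul(Add(-457, -222), Pow(Add(-4, Rational(-350, 11)), Rational(1, 2))) = Mul(-679, Pow(Rational(-394, 11), Rational(1, 2))) = Mul(-679, Mul(Rational(1, 11), I, Pow(4334, Rational(1, 2)))) = Mul(Rational(-679, 11), I, Pow(4334, Rational(1, 2)))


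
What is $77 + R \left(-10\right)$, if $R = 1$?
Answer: $67$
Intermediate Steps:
$77 + R \left(-10\right) = 77 + 1 \left(-10\right) = 77 - 10 = 67$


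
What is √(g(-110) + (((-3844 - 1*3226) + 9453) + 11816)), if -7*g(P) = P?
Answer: √696521/7 ≈ 119.23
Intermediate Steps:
g(P) = -P/7
√(g(-110) + (((-3844 - 1*3226) + 9453) + 11816)) = √(-⅐*(-110) + (((-3844 - 1*3226) + 9453) + 11816)) = √(110/7 + (((-3844 - 3226) + 9453) + 11816)) = √(110/7 + ((-7070 + 9453) + 11816)) = √(110/7 + (2383 + 11816)) = √(110/7 + 14199) = √(99503/7) = √696521/7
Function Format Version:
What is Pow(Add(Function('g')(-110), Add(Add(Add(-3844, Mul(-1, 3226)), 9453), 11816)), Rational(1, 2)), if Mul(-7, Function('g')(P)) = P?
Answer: Mul(Rational(1, 7), Pow(696521, Rational(1, 2))) ≈ 119.23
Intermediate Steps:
Function('g')(P) = Mul(Rational(-1, 7), P)
Pow(Add(Function('g')(-110), Add(Add(Add(-3844, Mul(-1, 3226)), 9453), 11816)), Rational(1, 2)) = Pow(Add(Mul(Rational(-1, 7), -110), Add(Add(Add(-3844, Mul(-1, 3226)), 9453), 11816)), Rational(1, 2)) = Pow(Add(Rational(110, 7), Add(Add(Add(-3844, -3226), 9453), 11816)), Rational(1, 2)) = Pow(Add(Rational(110, 7), Add(Add(-7070, 9453), 11816)), Rational(1, 2)) = Pow(Add(Rational(110, 7), Add(2383, 11816)), Rational(1, 2)) = Pow(Add(Rational(110, 7), 14199), Rational(1, 2)) = Pow(Rational(99503, 7), Rational(1, 2)) = Mul(Rational(1, 7), Pow(696521, Rational(1, 2)))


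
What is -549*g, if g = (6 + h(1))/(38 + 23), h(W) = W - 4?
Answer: -27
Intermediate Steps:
h(W) = -4 + W
g = 3/61 (g = (6 + (-4 + 1))/(38 + 23) = (6 - 3)/61 = 3*(1/61) = 3/61 ≈ 0.049180)
-549*g = -549*3/61 = -27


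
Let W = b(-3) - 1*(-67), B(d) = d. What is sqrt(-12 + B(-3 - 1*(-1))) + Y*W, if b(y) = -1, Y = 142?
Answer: 9372 + I*sqrt(14) ≈ 9372.0 + 3.7417*I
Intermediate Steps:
W = 66 (W = -1 - 1*(-67) = -1 + 67 = 66)
sqrt(-12 + B(-3 - 1*(-1))) + Y*W = sqrt(-12 + (-3 - 1*(-1))) + 142*66 = sqrt(-12 + (-3 + 1)) + 9372 = sqrt(-12 - 2) + 9372 = sqrt(-14) + 9372 = I*sqrt(14) + 9372 = 9372 + I*sqrt(14)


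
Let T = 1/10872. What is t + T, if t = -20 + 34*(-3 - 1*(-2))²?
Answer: 152209/10872 ≈ 14.000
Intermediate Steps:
T = 1/10872 ≈ 9.1979e-5
t = 14 (t = -20 + 34*(-3 + 2)² = -20 + 34*(-1)² = -20 + 34*1 = -20 + 34 = 14)
t + T = 14 + 1/10872 = 152209/10872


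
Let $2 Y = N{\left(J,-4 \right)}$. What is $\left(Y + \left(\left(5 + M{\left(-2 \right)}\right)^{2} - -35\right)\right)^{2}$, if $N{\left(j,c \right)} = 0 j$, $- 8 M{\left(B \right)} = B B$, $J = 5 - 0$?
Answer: $\frac{48841}{16} \approx 3052.6$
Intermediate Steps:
$J = 5$ ($J = 5 + 0 = 5$)
$M{\left(B \right)} = - \frac{B^{2}}{8}$ ($M{\left(B \right)} = - \frac{B B}{8} = - \frac{B^{2}}{8}$)
$N{\left(j,c \right)} = 0$
$Y = 0$ ($Y = \frac{1}{2} \cdot 0 = 0$)
$\left(Y + \left(\left(5 + M{\left(-2 \right)}\right)^{2} - -35\right)\right)^{2} = \left(0 + \left(\left(5 - \frac{\left(-2\right)^{2}}{8}\right)^{2} - -35\right)\right)^{2} = \left(0 + \left(\left(5 - \frac{1}{2}\right)^{2} + 35\right)\right)^{2} = \left(0 + \left(\left(\frac{9}{2}\right)^{2} + 35\right)\right)^{2} = \left(0 + \left(\frac{81}{4} + 35\right)\right)^{2} = \left(0 + \frac{221}{4}\right)^{2} = \left(\frac{221}{4}\right)^{2} = \frac{48841}{16}$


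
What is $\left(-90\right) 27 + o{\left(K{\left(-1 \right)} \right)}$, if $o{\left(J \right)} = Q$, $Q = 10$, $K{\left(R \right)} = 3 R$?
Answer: $-2420$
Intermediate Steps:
$o{\left(J \right)} = 10$
$\left(-90\right) 27 + o{\left(K{\left(-1 \right)} \right)} = \left(-90\right) 27 + 10 = -2430 + 10 = -2420$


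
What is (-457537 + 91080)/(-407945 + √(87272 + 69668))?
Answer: 29898860173/33283793217 + 732914*√39235/166418966085 ≈ 0.89917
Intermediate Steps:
(-457537 + 91080)/(-407945 + √(87272 + 69668)) = -366457/(-407945 + √156940) = -366457/(-407945 + 2*√39235)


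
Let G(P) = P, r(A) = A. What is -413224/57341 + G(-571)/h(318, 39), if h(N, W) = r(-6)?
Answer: 30262367/344046 ≈ 87.960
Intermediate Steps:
h(N, W) = -6
-413224/57341 + G(-571)/h(318, 39) = -413224/57341 - 571/(-6) = -413224*1/57341 - 571*(-⅙) = -413224/57341 + 571/6 = 30262367/344046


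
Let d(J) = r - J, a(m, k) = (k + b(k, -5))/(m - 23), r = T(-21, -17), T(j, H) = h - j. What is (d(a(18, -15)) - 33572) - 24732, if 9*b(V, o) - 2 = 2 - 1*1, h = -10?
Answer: -874439/15 ≈ -58296.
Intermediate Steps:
T(j, H) = -10 - j
b(V, o) = ⅓ (b(V, o) = 2/9 + (2 - 1*1)/9 = 2/9 + (2 - 1)/9 = 2/9 + (⅑)*1 = 2/9 + ⅑ = ⅓)
r = 11 (r = -10 - 1*(-21) = -10 + 21 = 11)
a(m, k) = (⅓ + k)/(-23 + m) (a(m, k) = (k + ⅓)/(m - 23) = (⅓ + k)/(-23 + m))
d(J) = 11 - J
(d(a(18, -15)) - 33572) - 24732 = ((11 - (⅓ - 15)/(-23 + 18)) - 33572) - 24732 = ((11 - (-44)/((-5)*3)) - 33572) - 24732 = ((11 - (-1)*(-44)/(5*3)) - 33572) - 24732 = ((11 - 1*44/15) - 33572) - 24732 = ((11 - 44/15) - 33572) - 24732 = (121/15 - 33572) - 24732 = -503459/15 - 24732 = -874439/15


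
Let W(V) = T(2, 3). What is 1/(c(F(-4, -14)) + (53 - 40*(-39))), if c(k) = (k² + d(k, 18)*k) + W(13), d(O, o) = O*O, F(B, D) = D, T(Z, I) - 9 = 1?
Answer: -1/925 ≈ -0.0010811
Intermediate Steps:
T(Z, I) = 10 (T(Z, I) = 9 + 1 = 10)
W(V) = 10
d(O, o) = O²
c(k) = 10 + k² + k³ (c(k) = (k² + k²*k) + 10 = (k² + k³) + 10 = 10 + k² + k³)
1/(c(F(-4, -14)) + (53 - 40*(-39))) = 1/((10 + (-14)² + (-14)³) + (53 - 40*(-39))) = 1/((10 + 196 - 2744) + (53 + 1560)) = 1/(-2538 + 1613) = 1/(-925) = -1/925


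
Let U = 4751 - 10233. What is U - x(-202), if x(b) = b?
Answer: -5280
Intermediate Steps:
U = -5482
U - x(-202) = -5482 - 1*(-202) = -5482 + 202 = -5280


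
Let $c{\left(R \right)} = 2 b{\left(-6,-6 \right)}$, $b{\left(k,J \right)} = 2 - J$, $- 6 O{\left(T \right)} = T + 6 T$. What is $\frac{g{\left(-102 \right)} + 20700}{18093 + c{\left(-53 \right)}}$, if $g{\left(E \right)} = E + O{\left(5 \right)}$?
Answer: $\frac{123553}{108654} \approx 1.1371$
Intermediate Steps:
$O{\left(T \right)} = - \frac{7 T}{6}$ ($O{\left(T \right)} = - \frac{T + 6 T}{6} = - \frac{7 T}{6}$)
$g{\left(E \right)} = - \frac{35}{6} + E$ ($g{\left(E \right)} = E - \frac{35}{6} = - \frac{35}{6} + E$)
$c{\left(R \right)} = 16$ ($c{\left(R \right)} = 2 \left(2 - -6\right) = 2 \left(2 + 6\right) = 2 \cdot 8 = 16$)
$\frac{g{\left(-102 \right)} + 20700}{18093 + c{\left(-53 \right)}} = \frac{\left(- \frac{35}{6} - 102\right) + 20700}{18093 + 16} = \frac{- \frac{647}{6} + 20700}{18109} = \frac{123553}{6} \cdot \frac{1}{18109} = \frac{123553}{108654}$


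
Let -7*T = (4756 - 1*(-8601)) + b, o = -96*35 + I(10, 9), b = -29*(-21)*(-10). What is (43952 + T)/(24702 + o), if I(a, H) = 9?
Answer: 300397/149457 ≈ 2.0099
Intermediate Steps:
b = -6090 (b = 609*(-10) = -6090)
o = -3351 (o = -96*35 + 9 = -3360 + 9 = -3351)
T = -7267/7 (T = -((4756 - 1*(-8601)) - 6090)/7 = -((4756 + 8601) - 6090)/7 = -(13357 - 6090)/7 = -⅐*7267 = -7267/7 ≈ -1038.1)
(43952 + T)/(24702 + o) = (43952 - 7267/7)/(24702 - 3351) = (300397/7)/21351 = (300397/7)*(1/21351) = 300397/149457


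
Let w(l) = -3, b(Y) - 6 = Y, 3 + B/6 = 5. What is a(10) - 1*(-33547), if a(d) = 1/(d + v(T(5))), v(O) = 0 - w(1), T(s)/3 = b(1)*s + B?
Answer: 436112/13 ≈ 33547.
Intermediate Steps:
B = 12 (B = -18 + 6*5 = -18 + 30 = 12)
b(Y) = 6 + Y
T(s) = 36 + 21*s (T(s) = 3*((6 + 1)*s + 12) = 3*(7*s + 12) = 3*(12 + 7*s) = 36 + 21*s)
v(O) = 3 (v(O) = 0 - 1*(-3) = 0 + 3 = 3)
a(d) = 1/(3 + d) (a(d) = 1/(d + 3) = 1/(3 + d))
a(10) - 1*(-33547) = 1/(3 + 10) - 1*(-33547) = 1/13 + 33547 = 436112/13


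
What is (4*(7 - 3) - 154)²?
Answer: 19044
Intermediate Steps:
(4*(7 - 3) - 154)² = (4*4 - 154)² = (16 - 154)² = (-138)² = 19044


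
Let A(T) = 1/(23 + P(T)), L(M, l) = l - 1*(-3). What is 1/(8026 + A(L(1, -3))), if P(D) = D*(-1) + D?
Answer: 23/184599 ≈ 0.00012459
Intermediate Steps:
P(D) = 0 (P(D) = -D + D = 0)
L(M, l) = 3 + l (L(M, l) = l + 3 = 3 + l)
A(T) = 1/23 (A(T) = 1/(23 + 0) = 1/23)
1/(8026 + A(L(1, -3))) = 1/(8026 + 1/23) = 1/(184599/23) = 23/184599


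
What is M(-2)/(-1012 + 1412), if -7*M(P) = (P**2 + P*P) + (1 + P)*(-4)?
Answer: -3/700 ≈ -0.0042857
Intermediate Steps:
M(P) = 4/7 - 2*P**2/7 + 4*P/7 (M(P) = -((P**2 + P*P) + (1 + P)*(-4))/7 = -((P**2 + P**2) + (-4 - 4*P))/7 = -(2*P**2 + (-4 - 4*P))/7 = -(-4 - 4*P + 2*P**2)/7 = 4/7 - 2*P**2/7 + 4*P/7)
M(-2)/(-1012 + 1412) = (4/7 - 2/7*(-2)**2 + (4/7)*(-2))/(-1012 + 1412) = (4/7 - 2/7*4 - 8/7)/400 = (4/7 - 8/7 - 8/7)/400 = (1/400)*(-12/7) = -3/700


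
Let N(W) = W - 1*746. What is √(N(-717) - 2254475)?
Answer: I*√2255938 ≈ 1502.0*I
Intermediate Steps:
N(W) = -746 + W (N(W) = W - 746 = -746 + W)
√(N(-717) - 2254475) = √((-746 - 717) - 2254475) = √(-1463 - 2254475) = √(-2255938) = I*√2255938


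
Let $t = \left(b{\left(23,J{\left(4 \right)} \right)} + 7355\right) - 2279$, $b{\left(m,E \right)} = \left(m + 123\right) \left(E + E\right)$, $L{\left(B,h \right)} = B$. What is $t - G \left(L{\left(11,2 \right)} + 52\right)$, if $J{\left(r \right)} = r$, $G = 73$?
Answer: $1645$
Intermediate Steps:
$b{\left(m,E \right)} = 2 E \left(123 + m\right)$ ($b{\left(m,E \right)} = \left(123 + m\right) 2 E = 2 E \left(123 + m\right)$)
$t = 6244$ ($t = \left(2 \cdot 4 \left(123 + 23\right) + 7355\right) - 2279 = \left(2 \cdot 4 \cdot 146 + 7355\right) - 2279 = \left(1168 + 7355\right) - 2279 = 8523 - 2279 = 6244$)
$t - G \left(L{\left(11,2 \right)} + 52\right) = 6244 - 73 \left(11 + 52\right) = 6244 - 73 \cdot 63 = 6244 - 4599 = 1645$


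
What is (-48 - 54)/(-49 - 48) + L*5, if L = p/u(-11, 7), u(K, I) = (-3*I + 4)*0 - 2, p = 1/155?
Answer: 6227/6014 ≈ 1.0354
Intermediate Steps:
p = 1/155 ≈ 0.0064516
u(K, I) = -2 (u(K, I) = (4 - 3*I)*0 - 2 = 0 - 2 = -2)
L = -1/310 (L = (1/155)/(-2) = (1/155)*(-½) = -1/310 ≈ -0.0032258)
(-48 - 54)/(-49 - 48) + L*5 = (-48 - 54)/(-49 - 48) - 1/310*5 = -102/(-97) - 1/62 = -102*(-1/97) - 1/62 = 102/97 - 1/62 = 6227/6014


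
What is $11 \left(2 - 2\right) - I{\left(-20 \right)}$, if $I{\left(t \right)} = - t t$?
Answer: $400$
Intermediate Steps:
$I{\left(t \right)} = - t^{2}$
$11 \left(2 - 2\right) - I{\left(-20 \right)} = 11 \left(2 - 2\right) - - \left(-20\right)^{2} = 11 \cdot 0 - \left(-1\right) 400 = 0 - -400 = 0 + 400 = 400$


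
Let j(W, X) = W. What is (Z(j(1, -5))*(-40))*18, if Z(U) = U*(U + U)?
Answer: -1440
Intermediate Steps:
Z(U) = 2*U**2 (Z(U) = U*(2*U) = 2*U**2)
(Z(j(1, -5))*(-40))*18 = ((2*1**2)*(-40))*18 = ((2*1)*(-40))*18 = (2*(-40))*18 = -80*18 = -1440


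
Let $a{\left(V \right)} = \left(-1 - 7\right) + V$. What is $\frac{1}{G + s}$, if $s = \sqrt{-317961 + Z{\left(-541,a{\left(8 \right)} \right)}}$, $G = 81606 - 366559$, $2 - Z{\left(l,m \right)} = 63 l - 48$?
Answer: $- \frac{284953}{81198496037} - \frac{2 i \sqrt{70957}}{81198496037} \approx -3.5093 \cdot 10^{-6} - 6.5611 \cdot 10^{-9} i$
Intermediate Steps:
$a{\left(V \right)} = -8 + V$
$Z{\left(l,m \right)} = 50 - 63 l$ ($Z{\left(l,m \right)} = 2 - \left(63 l - 48\right) = 2 - \left(-48 + 63 l\right) = 50 - 63 l$)
$G = -284953$ ($G = 81606 - 366559 = -284953$)
$s = 2 i \sqrt{70957}$ ($s = \sqrt{-317961 + \left(50 - -34083\right)} = \sqrt{-317961 + \left(50 + 34083\right)} = \sqrt{-317961 + 34133} = \sqrt{-283828} = 2 i \sqrt{70957} \approx 532.75 i$)
$\frac{1}{G + s} = \frac{1}{-284953 + 2 i \sqrt{70957}}$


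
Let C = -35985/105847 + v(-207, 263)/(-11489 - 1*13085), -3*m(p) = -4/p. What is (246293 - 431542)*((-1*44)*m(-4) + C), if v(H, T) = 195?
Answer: -20698407467289583/7803252534 ≈ -2.6525e+6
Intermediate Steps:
m(p) = 4/(3*p) (m(p) = -(-4)/(3*p) = 4/(3*p))
C = -904935555/2601084178 (C = -35985/105847 + 195/(-11489 - 1*13085) = -35985*1/105847 + 195/(-11489 - 13085) = -35985/105847 + 195/(-24574) = -35985/105847 + 195*(-1/24574) = -35985/105847 - 195/24574 = -904935555/2601084178 ≈ -0.34791)
(246293 - 431542)*((-1*44)*m(-4) + C) = (246293 - 431542)*((-1*44)*((4/3)/(-4)) - 904935555/2601084178) = -185249*(-176*(-1)/(3*4) - 904935555/2601084178) = -185249*(-44*(-⅓) - 904935555/2601084178) = -185249*(44/3 - 904935555/2601084178) = -185249*111732897167/7803252534 = -20698407467289583/7803252534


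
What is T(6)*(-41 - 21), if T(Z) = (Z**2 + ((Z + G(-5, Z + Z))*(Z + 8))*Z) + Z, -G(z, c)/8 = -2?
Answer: -117180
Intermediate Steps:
G(z, c) = 16 (G(z, c) = -8*(-2) = 16)
T(Z) = Z + Z**2 + Z*(8 + Z)*(16 + Z) (T(Z) = (Z**2 + ((Z + 16)*(Z + 8))*Z) + Z = (Z**2 + ((16 + Z)*(8 + Z))*Z) + Z = (Z**2 + ((8 + Z)*(16 + Z))*Z) + Z = (Z**2 + Z*(8 + Z)*(16 + Z)) + Z = Z + Z**2 + Z*(8 + Z)*(16 + Z))
T(6)*(-41 - 21) = (6*(129 + 6**2 + 25*6))*(-41 - 21) = (6*(129 + 36 + 150))*(-62) = (6*315)*(-62) = 1890*(-62) = -117180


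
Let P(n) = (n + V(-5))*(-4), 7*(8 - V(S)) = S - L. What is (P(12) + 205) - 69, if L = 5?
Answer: 352/7 ≈ 50.286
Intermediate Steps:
V(S) = 61/7 - S/7 (V(S) = 8 - (S - 1*5)/7 = 8 - (S - 5)/7 = 8 - (-5 + S)/7 = 8 + (5/7 - S/7) = 61/7 - S/7)
P(n) = -264/7 - 4*n (P(n) = (n + (61/7 - ⅐*(-5)))*(-4) = (n + (61/7 + 5/7))*(-4) = (n + 66/7)*(-4) = (66/7 + n)*(-4) = -264/7 - 4*n)
(P(12) + 205) - 69 = ((-264/7 - 4*12) + 205) - 69 = ((-264/7 - 48) + 205) - 69 = (-600/7 + 205) - 69 = 835/7 - 69 = 352/7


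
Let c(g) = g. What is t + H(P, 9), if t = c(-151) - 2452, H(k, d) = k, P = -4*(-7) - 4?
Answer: -2579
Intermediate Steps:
P = 24 (P = 28 - 4 = 24)
t = -2603 (t = -151 - 2452 = -2603)
t + H(P, 9) = -2603 + 24 = -2579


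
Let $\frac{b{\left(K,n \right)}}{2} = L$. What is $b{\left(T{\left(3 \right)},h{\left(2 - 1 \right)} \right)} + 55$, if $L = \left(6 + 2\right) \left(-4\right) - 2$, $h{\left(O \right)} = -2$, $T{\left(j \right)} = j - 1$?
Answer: $-13$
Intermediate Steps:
$T{\left(j \right)} = -1 + j$ ($T{\left(j \right)} = j - 1 = -1 + j$)
$L = -34$ ($L = 8 \left(-4\right) - 2 = -32 - 2 = -34$)
$b{\left(K,n \right)} = -68$ ($b{\left(K,n \right)} = 2 \left(-34\right) = -68$)
$b{\left(T{\left(3 \right)},h{\left(2 - 1 \right)} \right)} + 55 = -68 + 55 = -13$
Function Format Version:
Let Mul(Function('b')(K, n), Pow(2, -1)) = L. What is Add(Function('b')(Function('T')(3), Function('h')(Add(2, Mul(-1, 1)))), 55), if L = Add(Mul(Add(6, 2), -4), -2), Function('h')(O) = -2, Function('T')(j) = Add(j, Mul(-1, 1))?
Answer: -13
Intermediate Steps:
Function('T')(j) = Add(-1, j) (Function('T')(j) = Add(j, -1) = Add(-1, j))
L = -34 (L = Add(Mul(8, -4), -2) = Add(-32, -2) = -34)
Function('b')(K, n) = -68 (Function('b')(K, n) = Mul(2, -34) = -68)
Add(Function('b')(Function('T')(3), Function('h')(Add(2, Mul(-1, 1)))), 55) = Add(-68, 55) = -13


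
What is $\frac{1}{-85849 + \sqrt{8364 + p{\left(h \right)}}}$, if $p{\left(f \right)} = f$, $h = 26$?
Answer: $- \frac{85849}{7370042411} - \frac{\sqrt{8390}}{7370042411} \approx -1.1661 \cdot 10^{-5}$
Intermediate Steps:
$\frac{1}{-85849 + \sqrt{8364 + p{\left(h \right)}}} = \frac{1}{-85849 + \sqrt{8364 + 26}} = \frac{1}{-85849 + \sqrt{8390}}$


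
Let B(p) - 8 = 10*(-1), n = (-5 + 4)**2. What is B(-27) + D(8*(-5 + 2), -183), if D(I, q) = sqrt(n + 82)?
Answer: -2 + sqrt(83) ≈ 7.1104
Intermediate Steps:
n = 1 (n = (-1)**2 = 1)
D(I, q) = sqrt(83) (D(I, q) = sqrt(1 + 82) = sqrt(83))
B(p) = -2 (B(p) = 8 + 10*(-1) = 8 - 10 = -2)
B(-27) + D(8*(-5 + 2), -183) = -2 + sqrt(83)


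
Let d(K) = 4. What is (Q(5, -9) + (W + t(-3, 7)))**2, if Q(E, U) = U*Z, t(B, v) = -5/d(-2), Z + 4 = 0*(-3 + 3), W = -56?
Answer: 7225/16 ≈ 451.56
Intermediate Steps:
Z = -4 (Z = -4 + 0*(-3 + 3) = -4 + 0*0 = -4 + 0 = -4)
t(B, v) = -5/4
Q(E, U) = -4*U (Q(E, U) = U*(-4) = -4*U)
(Q(5, -9) + (W + t(-3, 7)))**2 = (-4*(-9) + (-56 - 5/4))**2 = (36 - 229/4)**2 = (-85/4)**2 = 7225/16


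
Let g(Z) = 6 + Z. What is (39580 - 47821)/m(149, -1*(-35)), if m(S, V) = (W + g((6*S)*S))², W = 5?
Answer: -8241/17746769089 ≈ -4.6437e-7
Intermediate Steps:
m(S, V) = (11 + 6*S²)² (m(S, V) = (5 + (6 + (6*S)*S))² = (5 + (6 + 6*S²))² = (11 + 6*S²)²)
(39580 - 47821)/m(149, -1*(-35)) = (39580 - 47821)/((11 + 6*149²)²) = -8241/(11 + 6*22201)² = -8241/(11 + 133206)² = -8241/(133217²) = -8241/17746769089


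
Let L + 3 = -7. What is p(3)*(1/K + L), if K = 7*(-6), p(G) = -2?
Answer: 421/21 ≈ 20.048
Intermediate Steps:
L = -10 (L = -3 - 7 = -10)
K = -42
p(3)*(1/K + L) = -2*(1/(-42) - 10) = -2*(-1/42 - 10) = -2*(-421/42) = 421/21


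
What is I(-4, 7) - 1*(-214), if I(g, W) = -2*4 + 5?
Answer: 211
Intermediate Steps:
I(g, W) = -3 (I(g, W) = -8 + 5 = -3)
I(-4, 7) - 1*(-214) = -3 - 1*(-214) = -3 + 214 = 211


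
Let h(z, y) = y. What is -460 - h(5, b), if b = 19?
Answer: -479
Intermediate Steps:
-460 - h(5, b) = -460 - 1*19 = -460 - 19 = -479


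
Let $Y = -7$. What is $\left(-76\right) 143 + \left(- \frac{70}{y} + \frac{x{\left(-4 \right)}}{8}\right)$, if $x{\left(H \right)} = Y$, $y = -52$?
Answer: $- \frac{1130223}{104} \approx -10868.0$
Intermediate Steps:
$x{\left(H \right)} = -7$
$\left(-76\right) 143 + \left(- \frac{70}{y} + \frac{x{\left(-4 \right)}}{8}\right) = \left(-76\right) 143 - \left(- \frac{35}{26} + \frac{7}{8}\right) = -10868 - - \frac{49}{104} = -10868 + \left(\frac{35}{26} - \frac{7}{8}\right) = -10868 + \frac{49}{104} = - \frac{1130223}{104}$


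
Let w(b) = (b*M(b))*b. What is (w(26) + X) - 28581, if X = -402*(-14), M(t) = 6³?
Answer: 123063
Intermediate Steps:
M(t) = 216
w(b) = 216*b² (w(b) = (b*216)*b = (216*b)*b = 216*b²)
X = 5628
(w(26) + X) - 28581 = (216*26² + 5628) - 28581 = (216*676 + 5628) - 28581 = (146016 + 5628) - 28581 = 151644 - 28581 = 123063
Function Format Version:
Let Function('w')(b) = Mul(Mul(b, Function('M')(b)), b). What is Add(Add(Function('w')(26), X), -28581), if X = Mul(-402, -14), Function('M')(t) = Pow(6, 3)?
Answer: 123063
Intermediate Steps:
Function('M')(t) = 216
Function('w')(b) = Mul(216, Pow(b, 2)) (Function('w')(b) = Mul(Mul(b, 216), b) = Mul(Mul(216, b), b) = Mul(216, Pow(b, 2)))
X = 5628
Add(Add(Function('w')(26), X), -28581) = Add(Add(Mul(216, Pow(26, 2)), 5628), -28581) = Add(Add(Mul(216, 676), 5628), -28581) = Add(Add(146016, 5628), -28581) = Add(151644, -28581) = 123063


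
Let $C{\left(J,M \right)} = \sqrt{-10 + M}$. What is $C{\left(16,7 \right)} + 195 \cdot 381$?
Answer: $74295 + i \sqrt{3} \approx 74295.0 + 1.732 i$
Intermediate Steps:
$C{\left(16,7 \right)} + 195 \cdot 381 = \sqrt{-10 + 7} + 195 \cdot 381 = \sqrt{-3} + 74295 = i \sqrt{3} + 74295 = 74295 + i \sqrt{3}$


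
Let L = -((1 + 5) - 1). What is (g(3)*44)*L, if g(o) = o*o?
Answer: -1980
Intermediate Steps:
g(o) = o**2
L = -5 (L = -(6 - 1) = -1*5 = -5)
(g(3)*44)*L = (3**2*44)*(-5) = (9*44)*(-5) = 396*(-5) = -1980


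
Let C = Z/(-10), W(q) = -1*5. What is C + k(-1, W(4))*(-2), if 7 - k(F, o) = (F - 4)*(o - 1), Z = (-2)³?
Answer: 234/5 ≈ 46.800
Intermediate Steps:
W(q) = -5
Z = -8
k(F, o) = 7 - (-1 + o)*(-4 + F) (k(F, o) = 7 - (F - 4)*(o - 1) = 7 - (-4 + F)*(-1 + o) = 7 - (-1 + o)*(-4 + F))
C = ⅘ (C = -8/(-10) = -8*(-⅒) = ⅘ ≈ 0.80000)
C + k(-1, W(4))*(-2) = ⅘ + (3 - 1 + 4*(-5) - 1*(-1)*(-5))*(-2) = ⅘ + (3 - 1 - 20 - 5)*(-2) = ⅘ - 23*(-2) = ⅘ + 46 = 234/5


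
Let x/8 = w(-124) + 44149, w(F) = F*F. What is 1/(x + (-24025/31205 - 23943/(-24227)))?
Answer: 151200707/72001809690928 ≈ 2.1000e-6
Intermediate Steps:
w(F) = F²
x = 476200 (x = 8*((-124)² + 44149) = 8*(15376 + 44149) = 8*59525 = 476200)
1/(x + (-24025/31205 - 23943/(-24227))) = 1/(476200 + (-24025/31205 - 23943/(-24227))) = 1/(476200 + (-24025*1/31205 - 23943*(-1/24227))) = 1/(476200 + (-4805/6241 + 23943/24227)) = 1/(476200 + 33017528/151200707) = 1/(72001809690928/151200707) = 151200707/72001809690928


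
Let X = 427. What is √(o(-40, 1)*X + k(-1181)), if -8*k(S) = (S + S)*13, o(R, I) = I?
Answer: 11*√141/2 ≈ 65.309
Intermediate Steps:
k(S) = -13*S/4 (k(S) = -(S + S)*13/8 = -2*S*13/8 = -13*S/4)
√(o(-40, 1)*X + k(-1181)) = √(1*427 - 13/4*(-1181)) = √(427 + 15353/4) = √(17061/4) = 11*√141/2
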